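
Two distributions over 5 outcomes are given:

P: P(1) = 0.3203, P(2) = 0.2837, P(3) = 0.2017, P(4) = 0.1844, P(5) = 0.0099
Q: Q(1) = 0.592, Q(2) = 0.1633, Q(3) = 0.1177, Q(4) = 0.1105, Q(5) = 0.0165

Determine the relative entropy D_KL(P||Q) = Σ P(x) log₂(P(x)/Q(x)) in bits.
0.2279 bits

D_KL(P||Q) = Σ P(x) log₂(P(x)/Q(x))

Computing term by term:
  P(1)·log₂(P(1)/Q(1)) = 0.3203·log₂(0.3203/0.592) = -0.28384
  P(2)·log₂(P(2)/Q(2)) = 0.2837·log₂(0.2837/0.1633) = 0.22606
  P(3)·log₂(P(3)/Q(3)) = 0.2017·log₂(0.2017/0.1177) = 0.15674
  P(4)·log₂(P(4)/Q(4)) = 0.1844·log₂(0.1844/0.1105) = 0.13623
  P(5)·log₂(P(5)/Q(5)) = 0.0099·log₂(0.0099/0.0165) = -0.00730

D_KL(P||Q) = -0.28384 + 0.22606 + 0.15674 + 0.13623 - 0.00730 = 0.22789 ≈ 0.2279 bits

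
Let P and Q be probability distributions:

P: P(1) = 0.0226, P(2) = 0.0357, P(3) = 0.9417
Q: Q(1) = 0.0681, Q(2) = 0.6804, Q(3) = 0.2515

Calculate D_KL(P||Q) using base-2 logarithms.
1.6059 bits

D_KL(P||Q) = Σ P(x) log₂(P(x)/Q(x))

Computing term by term:
  P(1)·log₂(P(1)/Q(1)) = 0.0226·log₂(0.0226/0.0681) = -0.03596
  P(2)·log₂(P(2)/Q(2)) = 0.0357·log₂(0.0357/0.6804) = -0.15181
  P(3)·log₂(P(3)/Q(3)) = 0.9417·log₂(0.9417/0.2515) = 1.79366

D_KL(P||Q) = -0.03596 - 0.15181 + 1.79366 = 1.60589 ≈ 1.6059 bits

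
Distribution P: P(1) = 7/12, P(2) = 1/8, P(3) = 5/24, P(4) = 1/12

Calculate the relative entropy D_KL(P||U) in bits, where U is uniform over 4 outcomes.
0.4012 bits

U(i) = 1/4 for all i

D_KL(P||U) = Σ P(x) log₂(P(x) / (1/4))
           = Σ P(x) log₂(P(x)) + log₂(4)
           = log₂(4) - H(P)

H(P) = -Σ P(x) log₂(P(x)):
  -P(1)·log₂(P(1)) = -(7/12)·log₂(7/12) = 0.45360
  -P(2)·log₂(P(2)) = -(1/8)·log₂(1/8) = 0.37500
  -P(3)·log₂(P(3)) = -(5/24)·log₂(5/24) = 0.47147
  -P(4)·log₂(P(4)) = -(1/12)·log₂(1/12) = 0.29875
H(P) = 0.45360 + 0.37500 + 0.47147 + 0.29875 = 1.59882 bits

log₂(4) = 2.00000 bits

D_KL(P||U) = 2.00000 - 1.59882 = 0.40118 ≈ 0.4012 bits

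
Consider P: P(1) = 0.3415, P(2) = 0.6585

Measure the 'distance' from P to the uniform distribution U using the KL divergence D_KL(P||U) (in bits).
0.0738 bits

U(i) = 1/2 for all i

D_KL(P||U) = Σ P(x) log₂(P(x) / (1/2))
           = Σ P(x) log₂(P(x)) + log₂(2)
           = log₂(2) - H(P)

H(P) = -Σ P(x) log₂(P(x)):
  -P(1)·log₂(P(1)) = -(0.3415)·log₂(0.3415) = 0.52934
  -P(2)·log₂(P(2)) = -(0.6585)·log₂(0.6585) = 0.39691
H(P) = 0.52934 + 0.39691 = 0.92625 bits

log₂(2) = 1.00000 bits

D_KL(P||U) = 1.00000 - 0.92625 = 0.07375 ≈ 0.0738 bits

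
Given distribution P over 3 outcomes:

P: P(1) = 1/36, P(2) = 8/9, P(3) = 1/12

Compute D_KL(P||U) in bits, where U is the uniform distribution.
0.9916 bits

U(i) = 1/3 for all i

D_KL(P||U) = Σ P(x) log₂(P(x) / (1/3))
           = Σ P(x) log₂(P(x)) + log₂(3)
           = log₂(3) - H(P)

H(P) = -Σ P(x) log₂(P(x)):
  -P(1)·log₂(P(1)) = -(1/36)·log₂(1/36) = 0.14361
  -P(2)·log₂(P(2)) = -(8/9)·log₂(8/9) = 0.15104
  -P(3)·log₂(P(3)) = -(1/12)·log₂(1/12) = 0.29875
H(P) = 0.14361 + 0.15104 + 0.29875 = 0.59340 bits

log₂(3) = 1.58496 bits

D_KL(P||U) = 1.58496 - 0.59340 = 0.99156 ≈ 0.9916 bits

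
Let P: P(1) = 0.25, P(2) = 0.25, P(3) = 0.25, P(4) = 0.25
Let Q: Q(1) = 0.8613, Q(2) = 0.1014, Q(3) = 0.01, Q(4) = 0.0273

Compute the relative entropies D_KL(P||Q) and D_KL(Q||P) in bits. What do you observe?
D_KL(P||Q) = 1.8390 bits, D_KL(Q||P) = 1.2714 bits. The two directions give different values (D_KL(P||Q) exceeds D_KL(Q||P) by 0.5676 bits): KL divergence is asymmetric.

D_KL(P||Q) = Σ P(x) log₂(P(x)/Q(x))

Computing term by term:
  P(1)·log₂(P(1)/Q(1)) = 0.25·log₂(0.25/0.8613) = -0.44615
  P(2)·log₂(P(2)/Q(2)) = 0.25·log₂(0.25/0.1014) = 0.32547
  P(3)·log₂(P(3)/Q(3)) = 0.25·log₂(0.25/0.01) = 1.16096
  P(4)·log₂(P(4)/Q(4)) = 0.25·log₂(0.25/0.0273) = 0.79874

D_KL(P||Q) = -0.44615 + 0.32547 + 1.16096 + 0.79874 = 1.83902 ≈ 1.8390 bits

D_KL(Q||P) = Σ Q(x) log₂(Q(x)/P(x))

Computing term by term:
  Q(1)·log₂(Q(1)/P(1)) = 0.8613·log₂(0.8613/0.25) = 1.53707
  Q(2)·log₂(Q(2)/P(2)) = 0.1014·log₂(0.1014/0.25) = -0.13201
  Q(3)·log₂(Q(3)/P(3)) = 0.01·log₂(0.01/0.25) = -0.04644
  Q(4)·log₂(Q(4)/P(4)) = 0.0273·log₂(0.0273/0.25) = -0.08722

D_KL(Q||P) = 1.53707 - 0.13201 - 0.04644 - 0.08722 = 1.27140 ≈ 1.2714 bits

These are NOT equal (difference: 0.5676 bits). KL divergence is asymmetric: D_KL(P||Q) ≠ D_KL(Q||P) in general.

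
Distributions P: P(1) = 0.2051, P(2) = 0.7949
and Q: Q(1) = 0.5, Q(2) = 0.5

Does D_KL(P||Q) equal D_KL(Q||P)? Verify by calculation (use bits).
D_KL(P||Q) = 0.2680 bits, D_KL(Q||P) = 0.3084 bits. No — D_KL(P||Q) ≠ D_KL(Q||P) for this pair.

D_KL(P||Q) = Σ P(x) log₂(P(x)/Q(x))

Computing term by term:
  P(1)·log₂(P(1)/Q(1)) = 0.2051·log₂(0.2051/0.5) = -0.26368
  P(2)·log₂(P(2)/Q(2)) = 0.7949·log₂(0.7949/0.5) = 0.53167

D_KL(P||Q) = -0.26368 + 0.53167 = 0.26799 ≈ 0.2680 bits

D_KL(Q||P) = Σ Q(x) log₂(Q(x)/P(x))

Computing term by term:
  Q(1)·log₂(Q(1)/P(1)) = 0.5·log₂(0.5/0.2051) = 0.64280
  Q(2)·log₂(Q(2)/P(2)) = 0.5·log₂(0.5/0.7949) = -0.33442

D_KL(Q||P) = 0.64280 - 0.33442 = 0.30838 ≈ 0.3084 bits

These are NOT equal (difference: 0.0404 bits). KL divergence is asymmetric: D_KL(P||Q) ≠ D_KL(Q||P) in general.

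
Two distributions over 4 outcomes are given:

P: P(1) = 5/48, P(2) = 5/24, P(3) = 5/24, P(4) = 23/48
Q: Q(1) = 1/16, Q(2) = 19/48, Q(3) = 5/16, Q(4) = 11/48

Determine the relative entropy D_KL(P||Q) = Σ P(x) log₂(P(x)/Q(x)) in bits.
0.2719 bits

D_KL(P||Q) = Σ P(x) log₂(P(x)/Q(x))

Computing term by term:
  P(1)·log₂(P(1)/Q(1)) = (5/48)·log₂((5/48)/(1/16)) = 0.07677
  P(2)·log₂(P(2)/Q(2)) = (5/24)·log₂((5/24)/(19/48)) = -0.19292
  P(3)·log₂(P(3)/Q(3)) = (5/24)·log₂((5/24)/(5/16)) = -0.12187
  P(4)·log₂(P(4)/Q(4)) = (23/48)·log₂((23/48)/(11/48)) = 0.50990

D_KL(P||Q) = 0.07677 - 0.19292 - 0.12187 + 0.50990 = 0.27188 ≈ 0.2719 bits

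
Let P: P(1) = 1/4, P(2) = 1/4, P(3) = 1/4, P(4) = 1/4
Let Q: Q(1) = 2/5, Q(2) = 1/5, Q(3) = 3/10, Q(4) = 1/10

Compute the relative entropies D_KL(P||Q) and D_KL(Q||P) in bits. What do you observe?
D_KL(P||Q) = 0.1757 bits, D_KL(Q||P) = 0.1536 bits. The two directions give different values (D_KL(P||Q) exceeds D_KL(Q||P) by 0.0221 bits): KL divergence is asymmetric.

D_KL(P||Q) = Σ P(x) log₂(P(x)/Q(x))

Computing term by term:
  P(1)·log₂(P(1)/Q(1)) = (1/4)·log₂((1/4)/(2/5)) = -0.16952
  P(2)·log₂(P(2)/Q(2)) = (1/4)·log₂((1/4)/(1/5)) = 0.08048
  P(3)·log₂(P(3)/Q(3)) = (1/4)·log₂((1/4)/(3/10)) = -0.06576
  P(4)·log₂(P(4)/Q(4)) = (1/4)·log₂((1/4)/(1/10)) = 0.33048

D_KL(P||Q) = -0.16952 + 0.08048 - 0.06576 + 0.33048 = 0.17568 ≈ 0.1757 bits

D_KL(Q||P) = Σ Q(x) log₂(Q(x)/P(x))

Computing term by term:
  Q(1)·log₂(Q(1)/P(1)) = (2/5)·log₂((2/5)/(1/4)) = 0.27123
  Q(2)·log₂(Q(2)/P(2)) = (1/5)·log₂((1/5)/(1/4)) = -0.06439
  Q(3)·log₂(Q(3)/P(3)) = (3/10)·log₂((3/10)/(1/4)) = 0.07891
  Q(4)·log₂(Q(4)/P(4)) = (1/10)·log₂((1/10)/(1/4)) = -0.13219

D_KL(Q||P) = 0.27123 - 0.06439 + 0.07891 - 0.13219 = 0.15356 ≈ 0.1536 bits

These are NOT equal (difference: 0.0221 bits). KL divergence is asymmetric: D_KL(P||Q) ≠ D_KL(Q||P) in general.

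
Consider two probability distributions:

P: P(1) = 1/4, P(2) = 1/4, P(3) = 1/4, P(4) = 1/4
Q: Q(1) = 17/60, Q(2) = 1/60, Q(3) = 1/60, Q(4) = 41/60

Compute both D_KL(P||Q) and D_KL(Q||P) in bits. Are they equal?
D_KL(P||Q) = 1.5456 bits, D_KL(Q||P) = 0.9122 bits. No, they are not equal.

D_KL(P||Q) = Σ P(x) log₂(P(x)/Q(x))

Computing term by term:
  P(1)·log₂(P(1)/Q(1)) = (1/4)·log₂((1/4)/(17/60)) = -0.04514
  P(2)·log₂(P(2)/Q(2)) = (1/4)·log₂((1/4)/(1/60)) = 0.97672
  P(3)·log₂(P(3)/Q(3)) = (1/4)·log₂((1/4)/(1/60)) = 0.97672
  P(4)·log₂(P(4)/Q(4)) = (1/4)·log₂((1/4)/(41/60)) = -0.36267

D_KL(P||Q) = -0.04514 + 0.97672 + 0.97672 - 0.36267 = 1.54563 ≈ 1.5456 bits

D_KL(Q||P) = Σ Q(x) log₂(Q(x)/P(x))

Computing term by term:
  Q(1)·log₂(Q(1)/P(1)) = (17/60)·log₂((17/60)/(1/4)) = 0.05116
  Q(2)·log₂(Q(2)/P(2)) = (1/60)·log₂((1/60)/(1/4)) = -0.06511
  Q(3)·log₂(Q(3)/P(3)) = (1/60)·log₂((1/60)/(1/4)) = -0.06511
  Q(4)·log₂(Q(4)/P(4)) = (41/60)·log₂((41/60)/(1/4)) = 0.99129

D_KL(Q||P) = 0.05116 - 0.06511 - 0.06511 + 0.99129 = 0.91223 ≈ 0.9122 bits

These are NOT equal (difference: 0.6334 bits). KL divergence is asymmetric: D_KL(P||Q) ≠ D_KL(Q||P) in general.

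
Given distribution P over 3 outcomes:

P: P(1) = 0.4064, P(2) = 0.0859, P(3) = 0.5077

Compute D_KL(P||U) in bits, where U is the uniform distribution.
0.2563 bits

U(i) = 1/3 for all i

D_KL(P||U) = Σ P(x) log₂(P(x) / (1/3))
           = Σ P(x) log₂(P(x)) + log₂(3)
           = log₂(3) - H(P)

H(P) = -Σ P(x) log₂(P(x)):
  -P(1)·log₂(P(1)) = -(0.4064)·log₂(0.4064) = 0.52792
  -P(2)·log₂(P(2)) = -(0.0859)·log₂(0.0859) = 0.30419
  -P(3)·log₂(P(3)) = -(0.5077)·log₂(0.5077) = 0.49651
H(P) = 0.52792 + 0.30419 + 0.49651 = 1.32862 bits

log₂(3) = 1.58496 bits

D_KL(P||U) = 1.58496 - 1.32862 = 0.25634 ≈ 0.2563 bits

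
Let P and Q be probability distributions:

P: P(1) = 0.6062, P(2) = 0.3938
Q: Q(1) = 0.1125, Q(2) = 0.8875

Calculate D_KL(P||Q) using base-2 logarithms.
1.0113 bits

D_KL(P||Q) = Σ P(x) log₂(P(x)/Q(x))

Computing term by term:
  P(1)·log₂(P(1)/Q(1)) = 0.6062·log₂(0.6062/0.1125) = 1.47299
  P(2)·log₂(P(2)/Q(2)) = 0.3938·log₂(0.3938/0.8875) = -0.46165

D_KL(P||Q) = 1.47299 - 0.46165 = 1.01134 ≈ 1.0113 bits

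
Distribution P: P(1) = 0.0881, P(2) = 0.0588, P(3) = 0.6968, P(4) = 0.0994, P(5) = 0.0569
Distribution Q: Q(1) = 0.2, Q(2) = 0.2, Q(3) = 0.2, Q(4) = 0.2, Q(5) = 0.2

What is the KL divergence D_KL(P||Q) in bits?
0.8433 bits

D_KL(P||Q) = Σ P(x) log₂(P(x)/Q(x))

Computing term by term:
  P(1)·log₂(P(1)/Q(1)) = 0.0881·log₂(0.0881/0.2) = -0.10420
  P(2)·log₂(P(2)/Q(2)) = 0.0588·log₂(0.0588/0.2) = -0.10385
  P(3)·log₂(P(3)/Q(3)) = 0.6968·log₂(0.6968/0.2) = 1.25476
  P(4)·log₂(P(4)/Q(4)) = 0.0994·log₂(0.0994/0.2) = -0.10026
  P(5)·log₂(P(5)/Q(5)) = 0.0569·log₂(0.0569/0.2) = -0.10319

D_KL(P||Q) = -0.10420 - 0.10385 + 1.25476 - 0.10026 - 0.10319 = 0.84326 ≈ 0.8433 bits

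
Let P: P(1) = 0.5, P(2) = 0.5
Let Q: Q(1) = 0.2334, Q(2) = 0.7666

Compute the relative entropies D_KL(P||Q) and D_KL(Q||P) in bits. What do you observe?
D_KL(P||Q) = 0.2413 bits, D_KL(Q||P) = 0.2161 bits. The two directions give different values (D_KL(P||Q) exceeds D_KL(Q||P) by 0.0252 bits): KL divergence is asymmetric.

D_KL(P||Q) = Σ P(x) log₂(P(x)/Q(x))

Computing term by term:
  P(1)·log₂(P(1)/Q(1)) = 0.5·log₂(0.5/0.2334) = 0.54956
  P(2)·log₂(P(2)/Q(2)) = 0.5·log₂(0.5/0.7666) = -0.30827

D_KL(P||Q) = 0.54956 - 0.30827 = 0.24129 ≈ 0.2413 bits

D_KL(Q||P) = Σ Q(x) log₂(Q(x)/P(x))

Computing term by term:
  Q(1)·log₂(Q(1)/P(1)) = 0.2334·log₂(0.2334/0.5) = -0.25654
  Q(2)·log₂(Q(2)/P(2)) = 0.7666·log₂(0.7666/0.5) = 0.47264

D_KL(Q||P) = -0.25654 + 0.47264 = 0.21610 ≈ 0.2161 bits

These are NOT equal (difference: 0.0252 bits). KL divergence is asymmetric: D_KL(P||Q) ≠ D_KL(Q||P) in general.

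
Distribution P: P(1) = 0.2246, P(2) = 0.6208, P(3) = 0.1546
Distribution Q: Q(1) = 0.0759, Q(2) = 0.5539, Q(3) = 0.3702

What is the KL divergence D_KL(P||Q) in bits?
0.2589 bits

D_KL(P||Q) = Σ P(x) log₂(P(x)/Q(x))

Computing term by term:
  P(1)·log₂(P(1)/Q(1)) = 0.2246·log₂(0.2246/0.0759) = 0.35154
  P(2)·log₂(P(2)/Q(2)) = 0.6208·log₂(0.6208/0.5539) = 0.10212
  P(3)·log₂(P(3)/Q(3)) = 0.1546·log₂(0.1546/0.3702) = -0.19476

D_KL(P||Q) = 0.35154 + 0.10212 - 0.19476 = 0.25890 ≈ 0.2589 bits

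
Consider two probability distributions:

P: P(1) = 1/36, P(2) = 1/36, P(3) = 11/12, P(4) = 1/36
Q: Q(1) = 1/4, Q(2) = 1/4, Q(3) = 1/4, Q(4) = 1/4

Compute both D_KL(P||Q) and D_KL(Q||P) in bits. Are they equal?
D_KL(P||Q) = 1.4541 bits, D_KL(Q||P) = 1.9088 bits. No, they are not equal.

D_KL(P||Q) = Σ P(x) log₂(P(x)/Q(x))

Computing term by term:
  P(1)·log₂(P(1)/Q(1)) = (1/36)·log₂((1/36)/(1/4)) = -0.08805
  P(2)·log₂(P(2)/Q(2)) = (1/36)·log₂((1/36)/(1/4)) = -0.08805
  P(3)·log₂(P(3)/Q(3)) = (11/12)·log₂((11/12)/(1/4)) = 1.71826
  P(4)·log₂(P(4)/Q(4)) = (1/36)·log₂((1/36)/(1/4)) = -0.08805

D_KL(P||Q) = -0.08805 - 0.08805 + 1.71826 - 0.08805 = 1.45411 ≈ 1.4541 bits

D_KL(Q||P) = Σ Q(x) log₂(Q(x)/P(x))

Computing term by term:
  Q(1)·log₂(Q(1)/P(1)) = (1/4)·log₂((1/4)/(1/36)) = 0.79248
  Q(2)·log₂(Q(2)/P(2)) = (1/4)·log₂((1/4)/(1/36)) = 0.79248
  Q(3)·log₂(Q(3)/P(3)) = (1/4)·log₂((1/4)/(11/12)) = -0.46862
  Q(4)·log₂(Q(4)/P(4)) = (1/4)·log₂((1/4)/(1/36)) = 0.79248

D_KL(Q||P) = 0.79248 + 0.79248 - 0.46862 + 0.79248 = 1.90882 ≈ 1.9088 bits

These are NOT equal (difference: 0.4547 bits). KL divergence is asymmetric: D_KL(P||Q) ≠ D_KL(Q||P) in general.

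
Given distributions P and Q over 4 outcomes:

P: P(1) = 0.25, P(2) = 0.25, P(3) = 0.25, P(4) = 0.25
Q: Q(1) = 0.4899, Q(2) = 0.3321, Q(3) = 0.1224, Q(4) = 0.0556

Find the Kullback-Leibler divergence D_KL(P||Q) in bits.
0.4547 bits

D_KL(P||Q) = Σ P(x) log₂(P(x)/Q(x))

Computing term by term:
  P(1)·log₂(P(1)/Q(1)) = 0.25·log₂(0.25/0.4899) = -0.24264
  P(2)·log₂(P(2)/Q(2)) = 0.25·log₂(0.25/0.3321) = -0.10242
  P(3)·log₂(P(3)/Q(3)) = 0.25·log₂(0.25/0.1224) = 0.25758
  P(4)·log₂(P(4)/Q(4)) = 0.25·log₂(0.25/0.0556) = 0.54219

D_KL(P||Q) = -0.24264 - 0.10242 + 0.25758 + 0.54219 = 0.45471 ≈ 0.4547 bits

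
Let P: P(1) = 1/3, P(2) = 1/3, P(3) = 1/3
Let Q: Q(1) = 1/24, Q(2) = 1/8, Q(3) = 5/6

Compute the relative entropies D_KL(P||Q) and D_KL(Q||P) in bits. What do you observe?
D_KL(P||Q) = 1.0310 bits, D_KL(Q||P) = 0.7997 bits. The two directions give different values (D_KL(P||Q) exceeds D_KL(Q||P) by 0.2313 bits): KL divergence is asymmetric.

D_KL(P||Q) = Σ P(x) log₂(P(x)/Q(x))

Computing term by term:
  P(1)·log₂(P(1)/Q(1)) = (1/3)·log₂((1/3)/(1/24)) = 1.00000
  P(2)·log₂(P(2)/Q(2)) = (1/3)·log₂((1/3)/(1/8)) = 0.47168
  P(3)·log₂(P(3)/Q(3)) = (1/3)·log₂((1/3)/(5/6)) = -0.44064

D_KL(P||Q) = 1.00000 + 0.47168 - 0.44064 = 1.03104 ≈ 1.0310 bits

D_KL(Q||P) = Σ Q(x) log₂(Q(x)/P(x))

Computing term by term:
  Q(1)·log₂(Q(1)/P(1)) = (1/24)·log₂((1/24)/(1/3)) = -0.12500
  Q(2)·log₂(Q(2)/P(2)) = (1/8)·log₂((1/8)/(1/3)) = -0.17688
  Q(3)·log₂(Q(3)/P(3)) = (5/6)·log₂((5/6)/(1/3)) = 1.10161

D_KL(Q||P) = -0.12500 - 0.17688 + 1.10161 = 0.79973 ≈ 0.7997 bits

These are NOT equal (difference: 0.2313 bits). KL divergence is asymmetric: D_KL(P||Q) ≠ D_KL(Q||P) in general.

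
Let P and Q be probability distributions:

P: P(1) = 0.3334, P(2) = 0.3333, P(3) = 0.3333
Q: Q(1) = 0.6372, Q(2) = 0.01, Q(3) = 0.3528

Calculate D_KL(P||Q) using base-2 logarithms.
1.3472 bits

D_KL(P||Q) = Σ P(x) log₂(P(x)/Q(x))

Computing term by term:
  P(1)·log₂(P(1)/Q(1)) = 0.3334·log₂(0.3334/0.6372) = -0.31156
  P(2)·log₂(P(2)/Q(2)) = 0.3333·log₂(0.3333/0.01) = 1.68608
  P(3)·log₂(P(3)/Q(3)) = 0.3333·log₂(0.3333/0.3528) = -0.02734

D_KL(P||Q) = -0.31156 + 1.68608 - 0.02734 = 1.34718 ≈ 1.3472 bits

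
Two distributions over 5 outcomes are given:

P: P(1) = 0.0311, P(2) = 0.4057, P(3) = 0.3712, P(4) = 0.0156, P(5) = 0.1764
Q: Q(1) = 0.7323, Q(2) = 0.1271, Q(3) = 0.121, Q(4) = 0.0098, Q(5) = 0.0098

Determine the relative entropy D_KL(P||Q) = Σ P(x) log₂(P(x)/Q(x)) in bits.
1.8839 bits

D_KL(P||Q) = Σ P(x) log₂(P(x)/Q(x))

Computing term by term:
  P(1)·log₂(P(1)/Q(1)) = 0.0311·log₂(0.0311/0.7323) = -0.14174
  P(2)·log₂(P(2)/Q(2)) = 0.4057·log₂(0.4057/0.1271) = 0.67932
  P(3)·log₂(P(3)/Q(3)) = 0.3712·log₂(0.3712/0.121) = 0.60030
  P(4)·log₂(P(4)/Q(4)) = 0.0156·log₂(0.0156/0.0098) = 0.01046
  P(5)·log₂(P(5)/Q(5)) = 0.1764·log₂(0.1764/0.0098) = 0.73557

D_KL(P||Q) = -0.14174 + 0.67932 + 0.60030 + 0.01046 + 0.73557 = 1.88391 ≈ 1.8839 bits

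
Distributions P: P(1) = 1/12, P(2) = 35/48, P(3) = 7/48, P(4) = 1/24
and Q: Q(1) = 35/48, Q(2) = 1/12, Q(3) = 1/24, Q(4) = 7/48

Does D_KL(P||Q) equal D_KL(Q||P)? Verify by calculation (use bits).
D_KL(P||Q) = 2.2093 bits, D_KL(Q||P) = 2.2093 bits. Yes — for this pair D_KL(P||Q) = D_KL(Q||P).

D_KL(P||Q) = Σ P(x) log₂(P(x)/Q(x))

Computing term by term:
  P(1)·log₂(P(1)/Q(1)) = (1/12)·log₂((1/12)/(35/48)) = -0.26077
  P(2)·log₂(P(2)/Q(2)) = (35/48)·log₂((35/48)/(1/12)) = 2.28177
  P(3)·log₂(P(3)/Q(3)) = (7/48)·log₂((7/48)/(1/24)) = 0.26357
  P(4)·log₂(P(4)/Q(4)) = (1/24)·log₂((1/24)/(7/48)) = -0.07531

D_KL(P||Q) = -0.26077 + 2.28177 + 0.26357 - 0.07531 = 2.20926 ≈ 2.2093 bits

D_KL(Q||P) = Σ Q(x) log₂(Q(x)/P(x))

Computing term by term:
  Q(1)·log₂(Q(1)/P(1)) = (35/48)·log₂((35/48)/(1/12)) = 2.28177
  Q(2)·log₂(Q(2)/P(2)) = (1/12)·log₂((1/12)/(35/48)) = -0.26077
  Q(3)·log₂(Q(3)/P(3)) = (1/24)·log₂((1/24)/(7/48)) = -0.07531
  Q(4)·log₂(Q(4)/P(4)) = (7/48)·log₂((7/48)/(1/24)) = 0.26357

D_KL(Q||P) = 2.28177 - 0.26077 - 0.07531 + 0.26357 = 2.20926 ≈ 2.2093 bits

These ARE equal here. Q is P with outcomes relabeled (Q(1) = P(2), Q(2) = P(1), Q(3) = P(4), Q(4) = P(3)) by a relabeling that is its own inverse, so the two sums contain exactly the same terms in a different order. This is a special case — KL divergence is not symmetric in general: D_KL(P||Q) ≠ D_KL(Q||P) for most P, Q.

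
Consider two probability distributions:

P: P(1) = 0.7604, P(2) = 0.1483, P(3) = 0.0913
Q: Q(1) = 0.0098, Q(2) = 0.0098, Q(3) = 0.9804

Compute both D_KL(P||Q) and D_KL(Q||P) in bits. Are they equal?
D_KL(P||Q) = 5.0423 bits, D_KL(Q||P) = 3.2576 bits. No, they are not equal.

D_KL(P||Q) = Σ P(x) log₂(P(x)/Q(x))

Computing term by term:
  P(1)·log₂(P(1)/Q(1)) = 0.7604·log₂(0.7604/0.0098) = 4.77366
  P(2)·log₂(P(2)/Q(2)) = 0.1483·log₂(0.1483/0.0098) = 0.58128
  P(3)·log₂(P(3)/Q(3)) = 0.0913·log₂(0.0913/0.9804) = -0.31267

D_KL(P||Q) = 4.77366 + 0.58128 - 0.31267 = 5.04227 ≈ 5.0423 bits

D_KL(Q||P) = Σ Q(x) log₂(Q(x)/P(x))

Computing term by term:
  Q(1)·log₂(Q(1)/P(1)) = 0.0098·log₂(0.0098/0.7604) = -0.06152
  Q(2)·log₂(Q(2)/P(2)) = 0.0098·log₂(0.0098/0.1483) = -0.03841
  Q(3)·log₂(Q(3)/P(3)) = 0.9804·log₂(0.9804/0.0913) = 3.35756

D_KL(Q||P) = -0.06152 - 0.03841 + 3.35756 = 3.25763 ≈ 3.2576 bits

These are NOT equal (difference: 1.7847 bits). KL divergence is asymmetric: D_KL(P||Q) ≠ D_KL(Q||P) in general.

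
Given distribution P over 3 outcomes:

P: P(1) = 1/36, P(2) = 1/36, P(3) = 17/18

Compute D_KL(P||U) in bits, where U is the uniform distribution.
1.2199 bits

U(i) = 1/3 for all i

D_KL(P||U) = Σ P(x) log₂(P(x) / (1/3))
           = Σ P(x) log₂(P(x)) + log₂(3)
           = log₂(3) - H(P)

H(P) = -Σ P(x) log₂(P(x)):
  -P(1)·log₂(P(1)) = -(1/36)·log₂(1/36) = 0.14361
  -P(2)·log₂(P(2)) = -(1/36)·log₂(1/36) = 0.14361
  -P(3)·log₂(P(3)) = -(17/18)·log₂(17/18) = 0.07788
H(P) = 0.14361 + 0.14361 + 0.07788 = 0.36510 bits

log₂(3) = 1.58496 bits

D_KL(P||U) = 1.58496 - 0.36510 = 1.21986 ≈ 1.2199 bits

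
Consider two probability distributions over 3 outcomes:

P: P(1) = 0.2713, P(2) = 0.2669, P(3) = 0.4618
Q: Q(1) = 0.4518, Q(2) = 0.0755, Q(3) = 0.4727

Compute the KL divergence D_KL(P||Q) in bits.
0.2711 bits

D_KL(P||Q) = Σ P(x) log₂(P(x)/Q(x))

Computing term by term:
  P(1)·log₂(P(1)/Q(1)) = 0.2713·log₂(0.2713/0.4518) = -0.19962
  P(2)·log₂(P(2)/Q(2)) = 0.2669·log₂(0.2669/0.0755) = 0.48623
  P(3)·log₂(P(3)/Q(3)) = 0.4618·log₂(0.4618/0.4727) = -0.01554

D_KL(P||Q) = -0.19962 + 0.48623 - 0.01554 = 0.27107 ≈ 0.2711 bits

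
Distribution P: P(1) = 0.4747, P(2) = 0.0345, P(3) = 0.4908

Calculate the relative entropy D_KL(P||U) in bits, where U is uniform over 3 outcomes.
0.4032 bits

U(i) = 1/3 for all i

D_KL(P||U) = Σ P(x) log₂(P(x) / (1/3))
           = Σ P(x) log₂(P(x)) + log₂(3)
           = log₂(3) - H(P)

H(P) = -Σ P(x) log₂(P(x)):
  -P(1)·log₂(P(1)) = -(0.4747)·log₂(0.4747) = 0.51026
  -P(2)·log₂(P(2)) = -(0.0345)·log₂(0.0345) = 0.16758
  -P(3)·log₂(P(3)) = -(0.4908)·log₂(0.4908) = 0.50395
H(P) = 0.51026 + 0.16758 + 0.50395 = 1.18179 bits

log₂(3) = 1.58496 bits

D_KL(P||U) = 1.58496 - 1.18179 = 0.40317 ≈ 0.4032 bits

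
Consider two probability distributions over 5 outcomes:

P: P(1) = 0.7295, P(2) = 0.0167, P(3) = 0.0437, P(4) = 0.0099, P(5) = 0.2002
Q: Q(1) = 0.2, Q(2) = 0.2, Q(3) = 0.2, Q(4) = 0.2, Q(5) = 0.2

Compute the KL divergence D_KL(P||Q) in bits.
1.1636 bits

D_KL(P||Q) = Σ P(x) log₂(P(x)/Q(x))

Computing term by term:
  P(1)·log₂(P(1)/Q(1)) = 0.7295·log₂(0.7295/0.2) = 1.36191
  P(2)·log₂(P(2)/Q(2)) = 0.0167·log₂(0.0167/0.2) = -0.05982
  P(3)·log₂(P(3)/Q(3)) = 0.0437·log₂(0.0437/0.2) = -0.09589
  P(4)·log₂(P(4)/Q(4)) = 0.0099·log₂(0.0099/0.2) = -0.04293
  P(5)·log₂(P(5)/Q(5)) = 0.2002·log₂(0.2002/0.2) = 0.00029

D_KL(P||Q) = 1.36191 - 0.05982 - 0.09589 - 0.04293 + 0.00029 = 1.16356 ≈ 1.1636 bits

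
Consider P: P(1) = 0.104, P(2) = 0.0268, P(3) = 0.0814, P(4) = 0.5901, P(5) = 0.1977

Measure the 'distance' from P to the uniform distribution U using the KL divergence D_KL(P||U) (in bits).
0.6364 bits

U(i) = 1/5 for all i

D_KL(P||U) = Σ P(x) log₂(P(x) / (1/5))
           = Σ P(x) log₂(P(x)) + log₂(5)
           = log₂(5) - H(P)

H(P) = -Σ P(x) log₂(P(x)):
  -P(1)·log₂(P(1)) = -(0.104)·log₂(0.104) = 0.33960
  -P(2)·log₂(P(2)) = -(0.0268)·log₂(0.0268) = 0.13994
  -P(3)·log₂(P(3)) = -(0.0814)·log₂(0.0814) = 0.29457
  -P(4)·log₂(P(4)) = -(0.5901)·log₂(0.5901) = 0.44905
  -P(5)·log₂(P(5)) = -(0.1977)·log₂(0.1977) = 0.46234
H(P) = 0.33960 + 0.13994 + 0.29457 + 0.44905 + 0.46234 = 1.68550 bits

log₂(5) = 2.32193 bits

D_KL(P||U) = 2.32193 - 1.68550 = 0.63643 ≈ 0.6364 bits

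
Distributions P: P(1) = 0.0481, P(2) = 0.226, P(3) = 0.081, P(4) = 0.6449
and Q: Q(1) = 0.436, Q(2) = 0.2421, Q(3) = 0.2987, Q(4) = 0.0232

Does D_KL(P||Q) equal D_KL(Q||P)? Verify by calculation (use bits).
D_KL(P||Q) = 2.7656 bits, D_KL(Q||P) = 1.8617 bits. No — D_KL(P||Q) ≠ D_KL(Q||P) for this pair.

D_KL(P||Q) = Σ P(x) log₂(P(x)/Q(x))

Computing term by term:
  P(1)·log₂(P(1)/Q(1)) = 0.0481·log₂(0.0481/0.436) = -0.15297
  P(2)·log₂(P(2)/Q(2)) = 0.226·log₂(0.226/0.2421) = -0.02244
  P(3)·log₂(P(3)/Q(3)) = 0.081·log₂(0.081/0.2987) = -0.15250
  P(4)·log₂(P(4)/Q(4)) = 0.6449·log₂(0.6449/0.0232) = 3.09351

D_KL(P||Q) = -0.15297 - 0.02244 - 0.15250 + 3.09351 = 2.76560 ≈ 2.7656 bits

D_KL(Q||P) = Σ Q(x) log₂(Q(x)/P(x))

Computing term by term:
  Q(1)·log₂(Q(1)/P(1)) = 0.436·log₂(0.436/0.0481) = 1.38658
  Q(2)·log₂(Q(2)/P(2)) = 0.2421·log₂(0.2421/0.226) = 0.02404
  Q(3)·log₂(Q(3)/P(3)) = 0.2987·log₂(0.2987/0.081) = 0.56236
  Q(4)·log₂(Q(4)/P(4)) = 0.0232·log₂(0.0232/0.6449) = -0.11129

D_KL(Q||P) = 1.38658 + 0.02404 + 0.56236 - 0.11129 = 1.86169 ≈ 1.8617 bits

These are NOT equal (difference: 0.9039 bits). KL divergence is asymmetric: D_KL(P||Q) ≠ D_KL(Q||P) in general.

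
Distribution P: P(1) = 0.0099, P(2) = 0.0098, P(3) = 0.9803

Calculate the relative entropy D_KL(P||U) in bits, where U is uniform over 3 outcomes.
1.4255 bits

U(i) = 1/3 for all i

D_KL(P||U) = Σ P(x) log₂(P(x) / (1/3))
           = Σ P(x) log₂(P(x)) + log₂(3)
           = log₂(3) - H(P)

H(P) = -Σ P(x) log₂(P(x)):
  -P(1)·log₂(P(1)) = -(0.0099)·log₂(0.0099) = 0.06592
  -P(2)·log₂(P(2)) = -(0.0098)·log₂(0.0098) = 0.06540
  -P(3)·log₂(P(3)) = -(0.9803)·log₂(0.9803) = 0.02814
H(P) = 0.06592 + 0.06540 + 0.02814 = 0.15946 bits

log₂(3) = 1.58496 bits

D_KL(P||U) = 1.58496 - 0.15946 = 1.42550 ≈ 1.4255 bits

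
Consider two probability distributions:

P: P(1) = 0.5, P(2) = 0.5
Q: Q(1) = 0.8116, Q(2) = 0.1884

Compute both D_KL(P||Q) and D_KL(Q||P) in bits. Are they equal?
D_KL(P||Q) = 0.3546 bits, D_KL(Q||P) = 0.3019 bits. No, they are not equal.

D_KL(P||Q) = Σ P(x) log₂(P(x)/Q(x))

Computing term by term:
  P(1)·log₂(P(1)/Q(1)) = 0.5·log₂(0.5/0.8116) = -0.34942
  P(2)·log₂(P(2)/Q(2)) = 0.5·log₂(0.5/0.1884) = 0.70406

D_KL(P||Q) = -0.34942 + 0.70406 = 0.35464 ≈ 0.3546 bits

D_KL(Q||P) = Σ Q(x) log₂(Q(x)/P(x))

Computing term by term:
  Q(1)·log₂(Q(1)/P(1)) = 0.8116·log₂(0.8116/0.5) = 0.56718
  Q(2)·log₂(Q(2)/P(2)) = 0.1884·log₂(0.1884/0.5) = -0.26529

D_KL(Q||P) = 0.56718 - 0.26529 = 0.30189 ≈ 0.3019 bits

These are NOT equal (difference: 0.0527 bits). KL divergence is asymmetric: D_KL(P||Q) ≠ D_KL(Q||P) in general.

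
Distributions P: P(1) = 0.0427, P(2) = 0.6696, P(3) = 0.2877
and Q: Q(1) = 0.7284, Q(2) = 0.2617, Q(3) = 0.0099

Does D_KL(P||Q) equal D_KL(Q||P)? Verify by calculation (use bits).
D_KL(P||Q) = 2.1313 bits, D_KL(Q||P) = 2.5781 bits. No — D_KL(P||Q) ≠ D_KL(Q||P) for this pair.

D_KL(P||Q) = Σ P(x) log₂(P(x)/Q(x))

Computing term by term:
  P(1)·log₂(P(1)/Q(1)) = 0.0427·log₂(0.0427/0.7284) = -0.17475
  P(2)·log₂(P(2)/Q(2)) = 0.6696·log₂(0.6696/0.2617) = 0.90757
  P(3)·log₂(P(3)/Q(3)) = 0.2877·log₂(0.2877/0.0099) = 1.39851

D_KL(P||Q) = -0.17475 + 0.90757 + 1.39851 = 2.13133 ≈ 2.1313 bits

D_KL(Q||P) = Σ Q(x) log₂(Q(x)/P(x))

Computing term by term:
  Q(1)·log₂(Q(1)/P(1)) = 0.7284·log₂(0.7284/0.0427) = 2.98092
  Q(2)·log₂(Q(2)/P(2)) = 0.2617·log₂(0.2617/0.6696) = -0.35470
  Q(3)·log₂(Q(3)/P(3)) = 0.0099·log₂(0.0099/0.2877) = -0.04812

D_KL(Q||P) = 2.98092 - 0.35470 - 0.04812 = 2.57810 ≈ 2.5781 bits

These are NOT equal (difference: 0.4468 bits). KL divergence is asymmetric: D_KL(P||Q) ≠ D_KL(Q||P) in general.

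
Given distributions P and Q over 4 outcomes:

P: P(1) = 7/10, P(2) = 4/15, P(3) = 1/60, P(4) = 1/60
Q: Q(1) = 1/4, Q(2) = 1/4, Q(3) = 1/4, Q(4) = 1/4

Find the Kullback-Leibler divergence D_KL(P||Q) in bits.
0.9344 bits

D_KL(P||Q) = Σ P(x) log₂(P(x)/Q(x))

Computing term by term:
  P(1)·log₂(P(1)/Q(1)) = (7/10)·log₂((7/10)/(1/4)) = 1.03980
  P(2)·log₂(P(2)/Q(2)) = (4/15)·log₂((4/15)/(1/4)) = 0.02483
  P(3)·log₂(P(3)/Q(3)) = (1/60)·log₂((1/60)/(1/4)) = -0.06511
  P(4)·log₂(P(4)/Q(4)) = (1/60)·log₂((1/60)/(1/4)) = -0.06511

D_KL(P||Q) = 1.03980 + 0.02483 - 0.06511 - 0.06511 = 0.93441 ≈ 0.9344 bits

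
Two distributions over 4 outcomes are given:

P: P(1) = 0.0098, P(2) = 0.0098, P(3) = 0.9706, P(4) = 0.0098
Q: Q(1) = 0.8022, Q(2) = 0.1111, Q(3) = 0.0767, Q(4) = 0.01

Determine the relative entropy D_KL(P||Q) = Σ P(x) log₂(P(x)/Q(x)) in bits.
3.4570 bits

D_KL(P||Q) = Σ P(x) log₂(P(x)/Q(x))

Computing term by term:
  P(1)·log₂(P(1)/Q(1)) = 0.0098·log₂(0.0098/0.8022) = -0.06228
  P(2)·log₂(P(2)/Q(2)) = 0.0098·log₂(0.0098/0.1111) = -0.03433
  P(3)·log₂(P(3)/Q(3)) = 0.9706·log₂(0.9706/0.0767) = 3.55393
  P(4)·log₂(P(4)/Q(4)) = 0.0098·log₂(0.0098/0.01) = -0.00029

D_KL(P||Q) = -0.06228 - 0.03433 + 3.55393 - 0.00029 = 3.45703 ≈ 3.4570 bits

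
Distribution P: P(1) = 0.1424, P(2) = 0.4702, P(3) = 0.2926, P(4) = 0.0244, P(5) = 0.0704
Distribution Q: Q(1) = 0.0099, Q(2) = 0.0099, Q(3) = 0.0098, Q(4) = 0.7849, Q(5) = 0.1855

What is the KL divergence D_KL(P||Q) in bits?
4.3798 bits

D_KL(P||Q) = Σ P(x) log₂(P(x)/Q(x))

Computing term by term:
  P(1)·log₂(P(1)/Q(1)) = 0.1424·log₂(0.1424/0.0099) = 0.54772
  P(2)·log₂(P(2)/Q(2)) = 0.4702·log₂(0.4702/0.0099) = 2.61887
  P(3)·log₂(P(3)/Q(3)) = 0.2926·log₂(0.2926/0.0098) = 1.43374
  P(4)·log₂(P(4)/Q(4)) = 0.0244·log₂(0.0244/0.7849) = -0.12218
  P(5)·log₂(P(5)/Q(5)) = 0.0704·log₂(0.0704/0.1855) = -0.09840

D_KL(P||Q) = 0.54772 + 2.61887 + 1.43374 - 0.12218 - 0.09840 = 4.37975 ≈ 4.3798 bits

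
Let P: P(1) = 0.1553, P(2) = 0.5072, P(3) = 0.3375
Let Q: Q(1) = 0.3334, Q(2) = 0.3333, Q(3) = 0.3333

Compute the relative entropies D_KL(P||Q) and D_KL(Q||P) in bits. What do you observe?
D_KL(P||Q) = 0.1422 bits, D_KL(Q||P) = 0.1596 bits. The two directions give different values (D_KL(Q||P) exceeds D_KL(P||Q) by 0.0174 bits): KL divergence is asymmetric.

D_KL(P||Q) = Σ P(x) log₂(P(x)/Q(x))

Computing term by term:
  P(1)·log₂(P(1)/Q(1)) = 0.1553·log₂(0.1553/0.3334) = -0.17117
  P(2)·log₂(P(2)/Q(2)) = 0.5072·log₂(0.5072/0.3333) = 0.30723
  P(3)·log₂(P(3)/Q(3)) = 0.3375·log₂(0.3375/0.3333) = 0.00610

D_KL(P||Q) = -0.17117 + 0.30723 + 0.00610 = 0.14216 ≈ 0.1422 bits

D_KL(Q||P) = Σ Q(x) log₂(Q(x)/P(x))

Computing term by term:
  Q(1)·log₂(Q(1)/P(1)) = 0.3334·log₂(0.3334/0.1553) = 0.36747
  Q(2)·log₂(Q(2)/P(2)) = 0.3333·log₂(0.3333/0.5072) = -0.20189
  Q(3)·log₂(Q(3)/P(3)) = 0.3333·log₂(0.3333/0.3375) = -0.00602

D_KL(Q||P) = 0.36747 - 0.20189 - 0.00602 = 0.15956 ≈ 0.1596 bits

These are NOT equal (difference: 0.0174 bits). KL divergence is asymmetric: D_KL(P||Q) ≠ D_KL(Q||P) in general.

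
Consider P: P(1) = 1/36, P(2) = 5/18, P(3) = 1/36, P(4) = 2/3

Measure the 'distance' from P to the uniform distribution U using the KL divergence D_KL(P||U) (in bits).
0.8095 bits

U(i) = 1/4 for all i

D_KL(P||U) = Σ P(x) log₂(P(x) / (1/4))
           = Σ P(x) log₂(P(x)) + log₂(4)
           = log₂(4) - H(P)

H(P) = -Σ P(x) log₂(P(x)):
  -P(1)·log₂(P(1)) = -(1/36)·log₂(1/36) = 0.14361
  -P(2)·log₂(P(2)) = -(5/18)·log₂(5/18) = 0.51333
  -P(3)·log₂(P(3)) = -(1/36)·log₂(1/36) = 0.14361
  -P(4)·log₂(P(4)) = -(2/3)·log₂(2/3) = 0.38998
H(P) = 0.14361 + 0.51333 + 0.14361 + 0.38998 = 1.19053 bits

log₂(4) = 2.00000 bits

D_KL(P||U) = 2.00000 - 1.19053 = 0.80947 ≈ 0.8095 bits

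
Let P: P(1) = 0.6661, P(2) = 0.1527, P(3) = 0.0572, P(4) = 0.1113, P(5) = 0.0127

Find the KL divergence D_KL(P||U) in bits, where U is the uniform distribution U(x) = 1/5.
0.8488 bits

U(i) = 1/5 for all i

D_KL(P||U) = Σ P(x) log₂(P(x) / (1/5))
           = Σ P(x) log₂(P(x)) + log₂(5)
           = log₂(5) - H(P)

H(P) = -Σ P(x) log₂(P(x)):
  -P(1)·log₂(P(1)) = -(0.6661)·log₂(0.6661) = 0.39046
  -P(2)·log₂(P(2)) = -(0.1527)·log₂(0.1527) = 0.41400
  -P(3)·log₂(P(3)) = -(0.0572)·log₂(0.0572) = 0.23611
  -P(4)·log₂(P(4)) = -(0.1113)·log₂(0.1113) = 0.35254
  -P(5)·log₂(P(5)) = -(0.0127)·log₂(0.0127) = 0.08000
H(P) = 0.39046 + 0.41400 + 0.23611 + 0.35254 + 0.08000 = 1.47311 bits

log₂(5) = 2.32193 bits

D_KL(P||U) = 2.32193 - 1.47311 = 0.84882 ≈ 0.8488 bits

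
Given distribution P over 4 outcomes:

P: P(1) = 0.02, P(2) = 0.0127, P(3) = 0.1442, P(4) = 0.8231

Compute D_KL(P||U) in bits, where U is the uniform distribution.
1.1731 bits

U(i) = 1/4 for all i

D_KL(P||U) = Σ P(x) log₂(P(x) / (1/4))
           = Σ P(x) log₂(P(x)) + log₂(4)
           = log₂(4) - H(P)

H(P) = -Σ P(x) log₂(P(x)):
  -P(1)·log₂(P(1)) = -(0.02)·log₂(0.02) = 0.11288
  -P(2)·log₂(P(2)) = -(0.0127)·log₂(0.0127) = 0.08000
  -P(3)·log₂(P(3)) = -(0.1442)·log₂(0.1442) = 0.40287
  -P(4)·log₂(P(4)) = -(0.8231)·log₂(0.8231) = 0.23118
H(P) = 0.11288 + 0.08000 + 0.40287 + 0.23118 = 0.82693 bits

log₂(4) = 2.00000 bits

D_KL(P||U) = 2.00000 - 0.82693 = 1.17307 ≈ 1.1731 bits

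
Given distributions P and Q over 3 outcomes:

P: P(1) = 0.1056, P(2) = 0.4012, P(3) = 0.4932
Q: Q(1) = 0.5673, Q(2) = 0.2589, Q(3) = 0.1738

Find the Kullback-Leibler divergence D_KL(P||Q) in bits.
0.7395 bits

D_KL(P||Q) = Σ P(x) log₂(P(x)/Q(x))

Computing term by term:
  P(1)·log₂(P(1)/Q(1)) = 0.1056·log₂(0.1056/0.5673) = -0.25613
  P(2)·log₂(P(2)/Q(2)) = 0.4012·log₂(0.4012/0.2589) = 0.25353
  P(3)·log₂(P(3)/Q(3)) = 0.4932·log₂(0.4932/0.1738) = 0.74214

D_KL(P||Q) = -0.25613 + 0.25353 + 0.74214 = 0.73954 ≈ 0.7395 bits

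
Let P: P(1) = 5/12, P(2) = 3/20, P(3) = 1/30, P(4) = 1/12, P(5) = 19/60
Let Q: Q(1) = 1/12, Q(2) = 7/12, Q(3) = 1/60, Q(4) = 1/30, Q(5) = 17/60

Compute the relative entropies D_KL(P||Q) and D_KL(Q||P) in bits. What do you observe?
D_KL(P||Q) = 0.8679 bits, D_KL(Q||P) = 0.8433 bits. The two directions give different values (D_KL(P||Q) exceeds D_KL(Q||P) by 0.0246 bits): KL divergence is asymmetric.

D_KL(P||Q) = Σ P(x) log₂(P(x)/Q(x))

Computing term by term:
  P(1)·log₂(P(1)/Q(1)) = (5/12)·log₂((5/12)/(1/12)) = 0.96747
  P(2)·log₂(P(2)/Q(2)) = (3/20)·log₂((3/20)/(7/12)) = -0.29390
  P(3)·log₂(P(3)/Q(3)) = (1/30)·log₂((1/30)/(1/60)) = 0.03333
  P(4)·log₂(P(4)/Q(4)) = (1/12)·log₂((1/12)/(1/30)) = 0.11016
  P(5)·log₂(P(5)/Q(5)) = (19/60)·log₂((19/60)/(17/60)) = 0.05081

D_KL(P||Q) = 0.96747 - 0.29390 + 0.03333 + 0.11016 + 0.05081 = 0.86787 ≈ 0.8679 bits

D_KL(Q||P) = Σ Q(x) log₂(Q(x)/P(x))

Computing term by term:
  Q(1)·log₂(Q(1)/P(1)) = (1/12)·log₂((1/12)/(5/12)) = -0.19349
  Q(2)·log₂(Q(2)/P(2)) = (7/12)·log₂((7/12)/(3/20)) = 1.14296
  Q(3)·log₂(Q(3)/P(3)) = (1/60)·log₂((1/60)/(1/30)) = -0.01667
  Q(4)·log₂(Q(4)/P(4)) = (1/30)·log₂((1/30)/(1/12)) = -0.04406
  Q(5)·log₂(Q(5)/P(5)) = (17/60)·log₂((17/60)/(19/60)) = -0.04546

D_KL(Q||P) = -0.19349 + 1.14296 - 0.01667 - 0.04406 - 0.04546 = 0.84328 ≈ 0.8433 bits

These are NOT equal (difference: 0.0246 bits). KL divergence is asymmetric: D_KL(P||Q) ≠ D_KL(Q||P) in general.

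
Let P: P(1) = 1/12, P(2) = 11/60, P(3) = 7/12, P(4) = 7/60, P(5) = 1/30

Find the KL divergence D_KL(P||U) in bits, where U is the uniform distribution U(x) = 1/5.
0.5957 bits

U(i) = 1/5 for all i

D_KL(P||U) = Σ P(x) log₂(P(x) / (1/5))
           = Σ P(x) log₂(P(x)) + log₂(5)
           = log₂(5) - H(P)

H(P) = -Σ P(x) log₂(P(x)):
  -P(1)·log₂(P(1)) = -(1/12)·log₂(1/12) = 0.29875
  -P(2)·log₂(P(2)) = -(11/60)·log₂(11/60) = 0.44870
  -P(3)·log₂(P(3)) = -(7/12)·log₂(7/12) = 0.45360
  -P(4)·log₂(P(4)) = -(7/60)·log₂(7/60) = 0.36161
  -P(5)·log₂(P(5)) = -(1/30)·log₂(1/30) = 0.16356
H(P) = 0.29875 + 0.44870 + 0.45360 + 0.36161 + 0.16356 = 1.72622 bits

log₂(5) = 2.32193 bits

D_KL(P||U) = 2.32193 - 1.72622 = 0.59571 ≈ 0.5957 bits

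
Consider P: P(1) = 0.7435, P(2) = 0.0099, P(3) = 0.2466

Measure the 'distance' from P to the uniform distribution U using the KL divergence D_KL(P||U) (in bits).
0.7031 bits

U(i) = 1/3 for all i

D_KL(P||U) = Σ P(x) log₂(P(x) / (1/3))
           = Σ P(x) log₂(P(x)) + log₂(3)
           = log₂(3) - H(P)

H(P) = -Σ P(x) log₂(P(x)):
  -P(1)·log₂(P(1)) = -(0.7435)·log₂(0.7435) = 0.31792
  -P(2)·log₂(P(2)) = -(0.0099)·log₂(0.0099) = 0.06592
  -P(3)·log₂(P(3)) = -(0.2466)·log₂(0.2466) = 0.49807
H(P) = 0.31792 + 0.06592 + 0.49807 = 0.88191 bits

log₂(3) = 1.58496 bits

D_KL(P||U) = 1.58496 - 0.88191 = 0.70305 ≈ 0.7031 bits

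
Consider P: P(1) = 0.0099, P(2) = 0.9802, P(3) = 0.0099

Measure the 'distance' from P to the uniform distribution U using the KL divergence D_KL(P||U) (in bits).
1.4248 bits

U(i) = 1/3 for all i

D_KL(P||U) = Σ P(x) log₂(P(x) / (1/3))
           = Σ P(x) log₂(P(x)) + log₂(3)
           = log₂(3) - H(P)

H(P) = -Σ P(x) log₂(P(x)):
  -P(1)·log₂(P(1)) = -(0.0099)·log₂(0.0099) = 0.06592
  -P(2)·log₂(P(2)) = -(0.9802)·log₂(0.9802) = 0.02828
  -P(3)·log₂(P(3)) = -(0.0099)·log₂(0.0099) = 0.06592
H(P) = 0.06592 + 0.02828 + 0.06592 = 0.16012 bits

log₂(3) = 1.58496 bits

D_KL(P||U) = 1.58496 - 0.16012 = 1.42484 ≈ 1.4248 bits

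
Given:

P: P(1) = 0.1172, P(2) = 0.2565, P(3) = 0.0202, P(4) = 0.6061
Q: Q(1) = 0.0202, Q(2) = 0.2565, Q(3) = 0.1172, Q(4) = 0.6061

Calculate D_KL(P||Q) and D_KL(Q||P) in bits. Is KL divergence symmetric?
D_KL(P||Q) = 0.2460 bits, D_KL(Q||P) = 0.2460 bits. The two values coincide for this particular pair, but no — KL divergence is not symmetric in general.

D_KL(P||Q) = Σ P(x) log₂(P(x)/Q(x))

Computing term by term:
  P(1)·log₂(P(1)/Q(1)) = 0.1172·log₂(0.1172/0.0202) = 0.29728
  P(2)·log₂(P(2)/Q(2)) = 0.2565·log₂(0.2565/0.2565) = 0.00000
  P(3)·log₂(P(3)/Q(3)) = 0.0202·log₂(0.0202/0.1172) = -0.05124
  P(4)·log₂(P(4)/Q(4)) = 0.6061·log₂(0.6061/0.6061) = 0.00000

D_KL(P||Q) = 0.29728 + 0.00000 - 0.05124 + 0.00000 = 0.24604 ≈ 0.2460 bits

D_KL(Q||P) = Σ Q(x) log₂(Q(x)/P(x))

Computing term by term:
  Q(1)·log₂(Q(1)/P(1)) = 0.0202·log₂(0.0202/0.1172) = -0.05124
  Q(2)·log₂(Q(2)/P(2)) = 0.2565·log₂(0.2565/0.2565) = 0.00000
  Q(3)·log₂(Q(3)/P(3)) = 0.1172·log₂(0.1172/0.0202) = 0.29728
  Q(4)·log₂(Q(4)/P(4)) = 0.6061·log₂(0.6061/0.6061) = 0.00000

D_KL(Q||P) = -0.05124 + 0.00000 + 0.29728 + 0.00000 = 0.24604 ≈ 0.2460 bits

These ARE equal here. Q is P with outcomes relabeled (Q(1) = P(3), Q(3) = P(1)) by a relabeling that is its own inverse, so the two sums contain exactly the same terms in a different order. This is a special case — KL divergence is not symmetric in general: D_KL(P||Q) ≠ D_KL(Q||P) for most P, Q.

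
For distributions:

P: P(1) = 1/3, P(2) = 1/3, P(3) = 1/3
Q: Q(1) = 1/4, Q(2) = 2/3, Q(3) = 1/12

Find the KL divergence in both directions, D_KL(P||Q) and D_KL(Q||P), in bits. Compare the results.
D_KL(P||Q) = 0.4717 bits, D_KL(Q||P) = 0.3962 bits. D_KL(P||Q) is larger than D_KL(Q||P) by 0.0755 bits; the two directions differ.

D_KL(P||Q) = Σ P(x) log₂(P(x)/Q(x))

Computing term by term:
  P(1)·log₂(P(1)/Q(1)) = (1/3)·log₂((1/3)/(1/4)) = 0.13835
  P(2)·log₂(P(2)/Q(2)) = (1/3)·log₂((1/3)/(2/3)) = -0.33333
  P(3)·log₂(P(3)/Q(3)) = (1/3)·log₂((1/3)/(1/12)) = 0.66667

D_KL(P||Q) = 0.13835 - 0.33333 + 0.66667 = 0.47169 ≈ 0.4717 bits

D_KL(Q||P) = Σ Q(x) log₂(Q(x)/P(x))

Computing term by term:
  Q(1)·log₂(Q(1)/P(1)) = (1/4)·log₂((1/4)/(1/3)) = -0.10376
  Q(2)·log₂(Q(2)/P(2)) = (2/3)·log₂((2/3)/(1/3)) = 0.66667
  Q(3)·log₂(Q(3)/P(3)) = (1/12)·log₂((1/12)/(1/3)) = -0.16667

D_KL(Q||P) = -0.10376 + 0.66667 - 0.16667 = 0.39624 ≈ 0.3962 bits

These are NOT equal (difference: 0.0755 bits). KL divergence is asymmetric: D_KL(P||Q) ≠ D_KL(Q||P) in general.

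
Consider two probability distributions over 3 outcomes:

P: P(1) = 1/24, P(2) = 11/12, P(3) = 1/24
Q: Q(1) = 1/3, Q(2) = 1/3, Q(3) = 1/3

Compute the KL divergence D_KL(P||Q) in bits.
1.0878 bits

D_KL(P||Q) = Σ P(x) log₂(P(x)/Q(x))

Computing term by term:
  P(1)·log₂(P(1)/Q(1)) = (1/24)·log₂((1/24)/(1/3)) = -0.12500
  P(2)·log₂(P(2)/Q(2)) = (11/12)·log₂((11/12)/(1/3)) = 1.33781
  P(3)·log₂(P(3)/Q(3)) = (1/24)·log₂((1/24)/(1/3)) = -0.12500

D_KL(P||Q) = -0.12500 + 1.33781 - 0.12500 = 1.08781 ≈ 1.0878 bits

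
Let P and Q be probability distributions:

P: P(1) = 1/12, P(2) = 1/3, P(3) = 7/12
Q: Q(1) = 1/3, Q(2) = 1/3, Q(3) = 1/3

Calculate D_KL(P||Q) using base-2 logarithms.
0.3043 bits

D_KL(P||Q) = Σ P(x) log₂(P(x)/Q(x))

Computing term by term:
  P(1)·log₂(P(1)/Q(1)) = (1/12)·log₂((1/12)/(1/3)) = -0.16667
  P(2)·log₂(P(2)/Q(2)) = (1/3)·log₂((1/3)/(1/3)) = 0.00000
  P(3)·log₂(P(3)/Q(3)) = (7/12)·log₂((7/12)/(1/3)) = 0.47096

D_KL(P||Q) = -0.16667 + 0.00000 + 0.47096 = 0.30429 ≈ 0.3043 bits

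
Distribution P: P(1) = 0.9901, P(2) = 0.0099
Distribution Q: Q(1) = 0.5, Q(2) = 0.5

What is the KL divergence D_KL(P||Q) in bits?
0.9199 bits

D_KL(P||Q) = Σ P(x) log₂(P(x)/Q(x))

Computing term by term:
  P(1)·log₂(P(1)/Q(1)) = 0.9901·log₂(0.9901/0.5) = 0.97589
  P(2)·log₂(P(2)/Q(2)) = 0.0099·log₂(0.0099/0.5) = -0.05602

D_KL(P||Q) = 0.97589 - 0.05602 = 0.91987 ≈ 0.9199 bits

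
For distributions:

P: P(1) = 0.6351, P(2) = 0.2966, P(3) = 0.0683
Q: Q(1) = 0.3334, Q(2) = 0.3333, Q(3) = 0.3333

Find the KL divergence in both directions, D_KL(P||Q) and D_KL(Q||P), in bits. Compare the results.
D_KL(P||Q) = 0.3844 bits, D_KL(Q||P) = 0.5083 bits. D_KL(Q||P) is larger than D_KL(P||Q) by 0.1239 bits; the two directions differ.

D_KL(P||Q) = Σ P(x) log₂(P(x)/Q(x))

Computing term by term:
  P(1)·log₂(P(1)/Q(1)) = 0.6351·log₂(0.6351/0.3334) = 0.59047
  P(2)·log₂(P(2)/Q(2)) = 0.2966·log₂(0.2966/0.3333) = -0.04992
  P(3)·log₂(P(3)/Q(3)) = 0.0683·log₂(0.0683/0.3333) = -0.15619

D_KL(P||Q) = 0.59047 - 0.04992 - 0.15619 = 0.38436 ≈ 0.3844 bits

D_KL(Q||P) = Σ Q(x) log₂(Q(x)/P(x))

Computing term by term:
  Q(1)·log₂(Q(1)/P(1)) = 0.3334·log₂(0.3334/0.6351) = -0.30997
  Q(2)·log₂(Q(2)/P(2)) = 0.3333·log₂(0.3333/0.2966) = 0.05610
  Q(3)·log₂(Q(3)/P(3)) = 0.3333·log₂(0.3333/0.0683) = 0.76221

D_KL(Q||P) = -0.30997 + 0.05610 + 0.76221 = 0.50834 ≈ 0.5083 bits

These are NOT equal (difference: 0.1239 bits). KL divergence is asymmetric: D_KL(P||Q) ≠ D_KL(Q||P) in general.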